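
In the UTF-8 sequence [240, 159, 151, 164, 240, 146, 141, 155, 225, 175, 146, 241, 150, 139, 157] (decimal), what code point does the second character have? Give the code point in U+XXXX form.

Offset 0: leading byte 0xF0 = 11110000 → 4-byte char #1 = F0 9F 97 A4.
Offset 4: leading byte 0xF0 = 11110000 → 4-byte char #2 = F0 92 8D 9B.
Leading byte 0xF0 = 11110000 matches 11110xxx → 4-byte sequence.
Byte 1: 0xF0 = 11110000, payload 000 (3 bits).
Byte 2: 0x92 = 10010010 (10xxxxxx ✓), payload 010010.
Byte 3: 0x8D = 10001101 (10xxxxxx ✓), payload 001101.
Byte 4: 0x9B = 10011011 (10xxxxxx ✓), payload 011011.
Concatenate: 000010010001101011011 = 0x1235B (21 bits → U+1235B).

U+1235B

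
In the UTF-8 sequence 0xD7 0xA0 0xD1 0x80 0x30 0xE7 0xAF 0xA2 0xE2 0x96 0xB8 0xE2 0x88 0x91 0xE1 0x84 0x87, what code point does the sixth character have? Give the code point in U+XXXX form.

Offset 0: leading byte 0xD7 = 11010111 → 2-byte char #1 = D7 A0.
Offset 2: leading byte 0xD1 = 11010001 → 2-byte char #2 = D1 80.
Offset 4: leading byte 0x30 = 00110000 → 1-byte char #3 = 30.
Offset 5: leading byte 0xE7 = 11100111 → 3-byte char #4 = E7 AF A2.
Offset 8: leading byte 0xE2 = 11100010 → 3-byte char #5 = E2 96 B8.
Offset 11: leading byte 0xE2 = 11100010 → 3-byte char #6 = E2 88 91.
Leading byte 0xE2 = 11100010 matches 1110xxxx → 3-byte sequence.
Byte 1: 0xE2 = 11100010, payload 0010 (4 bits).
Byte 2: 0x88 = 10001000 (10xxxxxx ✓), payload 001000.
Byte 3: 0x91 = 10010001 (10xxxxxx ✓), payload 010001.
Concatenate: 0010001000010001 = 0x2211 (16 bits → U+2211).

U+2211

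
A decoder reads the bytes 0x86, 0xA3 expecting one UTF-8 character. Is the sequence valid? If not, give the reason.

invalid (continuation byte with no leading byte)

Byte 0x86 = 10000110 has the form 10xxxxxx — a continuation byte — but there is no preceding leading byte.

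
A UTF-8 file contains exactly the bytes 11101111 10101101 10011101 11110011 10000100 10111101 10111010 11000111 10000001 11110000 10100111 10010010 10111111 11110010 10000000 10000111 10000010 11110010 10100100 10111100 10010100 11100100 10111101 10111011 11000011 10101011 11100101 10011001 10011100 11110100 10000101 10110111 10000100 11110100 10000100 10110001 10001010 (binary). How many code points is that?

11

Byte at offset 0: 0xEF = 11101111 → 3-byte char (#1). Advance 3.
Byte at offset 3: 0xF3 = 11110011 → 4-byte char (#2). Advance 4.
Byte at offset 7: 0xC7 = 11000111 → 2-byte char (#3). Advance 2.
Byte at offset 9: 0xF0 = 11110000 → 4-byte char (#4). Advance 4.
Byte at offset 13: 0xF2 = 11110010 → 4-byte char (#5). Advance 4.
Byte at offset 17: 0xF2 = 11110010 → 4-byte char (#6). Advance 4.
Byte at offset 21: 0xE4 = 11100100 → 3-byte char (#7). Advance 3.
Byte at offset 24: 0xC3 = 11000011 → 2-byte char (#8). Advance 2.
Byte at offset 26: 0xE5 = 11100101 → 3-byte char (#9). Advance 3.
Byte at offset 29: 0xF4 = 11110100 → 4-byte char (#10). Advance 4.
Byte at offset 33: 0xF4 = 11110100 → 4-byte char (#11). Advance 4.
Reached end at offset 37 after 11 code points.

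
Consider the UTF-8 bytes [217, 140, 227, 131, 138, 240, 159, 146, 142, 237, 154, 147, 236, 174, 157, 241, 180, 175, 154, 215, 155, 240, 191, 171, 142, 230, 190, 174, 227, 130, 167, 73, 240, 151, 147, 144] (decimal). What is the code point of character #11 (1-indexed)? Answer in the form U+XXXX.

U+0049

Offset 0: leading byte 0xD9 = 11011001 → 2-byte char #1 = D9 8C.
Offset 2: leading byte 0xE3 = 11100011 → 3-byte char #2 = E3 83 8A.
Offset 5: leading byte 0xF0 = 11110000 → 4-byte char #3 = F0 9F 92 8E.
Offset 9: leading byte 0xED = 11101101 → 3-byte char #4 = ED 9A 93.
Offset 12: leading byte 0xEC = 11101100 → 3-byte char #5 = EC AE 9D.
Offset 15: leading byte 0xF1 = 11110001 → 4-byte char #6 = F1 B4 AF 9A.
Offset 19: leading byte 0xD7 = 11010111 → 2-byte char #7 = D7 9B.
Offset 21: leading byte 0xF0 = 11110000 → 4-byte char #8 = F0 BF AB 8E.
Offset 25: leading byte 0xE6 = 11100110 → 3-byte char #9 = E6 BE AE.
Offset 28: leading byte 0xE3 = 11100011 → 3-byte char #10 = E3 82 A7.
Offset 31: leading byte 0x49 = 01001001 → 1-byte char #11 = 49.
Leading byte 0x49 = 01001001 matches 0xxxxxxx → 1-byte sequence.
Byte 1: 0x49 = 01001001, payload 1001001 (7 bits).
Concatenate: 1001001 = 0x49 (7 bits → U+0049).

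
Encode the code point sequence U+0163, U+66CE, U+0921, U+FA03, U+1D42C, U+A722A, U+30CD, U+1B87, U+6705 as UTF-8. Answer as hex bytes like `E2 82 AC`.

U+0163: 2-byte form → C5 A3.
U+66CE: 3-byte form → E6 9B 8E.
U+0921: 3-byte form → E0 A4 A1.
U+FA03: 3-byte form → EF A8 83.
U+1D42C: 4-byte form → F0 9D 90 AC.
U+A722A: 4-byte form → F2 A7 88 AA.
U+30CD: 3-byte form → E3 83 8D.
U+1B87: 3-byte form → E1 AE 87.
U+6705: 3-byte form → E6 9C 85.
Concatenated (28 bytes): C5 A3 E6 9B 8E E0 A4 A1 EF A8 83 F0 9D 90 AC F2 A7 88 AA E3 83 8D E1 AE 87 E6 9C 85.

C5 A3 E6 9B 8E E0 A4 A1 EF A8 83 F0 9D 90 AC F2 A7 88 AA E3 83 8D E1 AE 87 E6 9C 85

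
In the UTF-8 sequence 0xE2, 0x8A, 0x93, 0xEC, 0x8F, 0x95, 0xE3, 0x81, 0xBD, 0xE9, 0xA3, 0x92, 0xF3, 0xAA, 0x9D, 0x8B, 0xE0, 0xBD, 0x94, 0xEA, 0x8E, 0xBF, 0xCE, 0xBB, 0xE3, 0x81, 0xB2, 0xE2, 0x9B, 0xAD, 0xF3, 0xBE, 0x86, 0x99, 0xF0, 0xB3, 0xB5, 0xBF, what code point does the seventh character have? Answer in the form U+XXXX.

Offset 0: leading byte 0xE2 = 11100010 → 3-byte char #1 = E2 8A 93.
Offset 3: leading byte 0xEC = 11101100 → 3-byte char #2 = EC 8F 95.
Offset 6: leading byte 0xE3 = 11100011 → 3-byte char #3 = E3 81 BD.
Offset 9: leading byte 0xE9 = 11101001 → 3-byte char #4 = E9 A3 92.
Offset 12: leading byte 0xF3 = 11110011 → 4-byte char #5 = F3 AA 9D 8B.
Offset 16: leading byte 0xE0 = 11100000 → 3-byte char #6 = E0 BD 94.
Offset 19: leading byte 0xEA = 11101010 → 3-byte char #7 = EA 8E BF.
Leading byte 0xEA = 11101010 matches 1110xxxx → 3-byte sequence.
Byte 1: 0xEA = 11101010, payload 1010 (4 bits).
Byte 2: 0x8E = 10001110 (10xxxxxx ✓), payload 001110.
Byte 3: 0xBF = 10111111 (10xxxxxx ✓), payload 111111.
Concatenate: 1010001110111111 = 0xA3BF (16 bits → U+A3BF).

U+A3BF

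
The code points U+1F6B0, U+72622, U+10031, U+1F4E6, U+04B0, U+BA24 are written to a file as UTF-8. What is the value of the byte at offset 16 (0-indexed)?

U+1F6B0 → 4-byte form F0 9F 9A B0 at offsets 0–3.
U+72622 → 4-byte form F1 B2 98 A2 at offsets 4–7.
U+10031 → 4-byte form F0 90 80 B1 at offsets 8–11.
U+1F4E6 → 4-byte form F0 9F 93 A6 at offsets 12–15.
U+04B0 → 2-byte form D2 B0 at offsets 16–17.
Offset 16 falls in char 5's range; it's byte 1 of D2 B0 = 0xD2.

0xD2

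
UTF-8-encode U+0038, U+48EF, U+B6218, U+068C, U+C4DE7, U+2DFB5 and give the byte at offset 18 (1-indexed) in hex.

1-indexed offset 18 is 0-indexed offset 17.
U+0038 → 1-byte form 38 at offsets 0–0.
U+48EF → 3-byte form E4 A3 AF at offsets 1–3.
U+B6218 → 4-byte form F2 B6 88 98 at offsets 4–7.
U+068C → 2-byte form DA 8C at offsets 8–9.
U+C4DE7 → 4-byte form F3 84 B7 A7 at offsets 10–13.
U+2DFB5 → 4-byte form F0 AD BE B5 at offsets 14–17.
Offset 17 falls in char 6's range; it's byte 4 of F0 AD BE B5 = 0xB5.

0xB5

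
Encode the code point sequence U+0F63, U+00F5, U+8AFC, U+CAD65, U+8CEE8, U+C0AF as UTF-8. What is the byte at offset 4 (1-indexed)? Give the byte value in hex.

0xC3

1-indexed offset 4 is 0-indexed offset 3.
U+0F63 → 3-byte form E0 BD A3 at offsets 0–2.
U+00F5 → 2-byte form C3 B5 at offsets 3–4.
Offset 3 falls in char 2's range; it's byte 1 of C3 B5 = 0xC3.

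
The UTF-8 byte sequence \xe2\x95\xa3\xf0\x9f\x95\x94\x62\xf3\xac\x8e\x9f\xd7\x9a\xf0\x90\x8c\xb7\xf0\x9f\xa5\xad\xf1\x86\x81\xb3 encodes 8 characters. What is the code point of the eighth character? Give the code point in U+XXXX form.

U+46073

Offset 0: leading byte 0xE2 = 11100010 → 3-byte char #1 = E2 95 A3.
Offset 3: leading byte 0xF0 = 11110000 → 4-byte char #2 = F0 9F 95 94.
Offset 7: leading byte 0x62 = 01100010 → 1-byte char #3 = 62.
Offset 8: leading byte 0xF3 = 11110011 → 4-byte char #4 = F3 AC 8E 9F.
Offset 12: leading byte 0xD7 = 11010111 → 2-byte char #5 = D7 9A.
Offset 14: leading byte 0xF0 = 11110000 → 4-byte char #6 = F0 90 8C B7.
Offset 18: leading byte 0xF0 = 11110000 → 4-byte char #7 = F0 9F A5 AD.
Offset 22: leading byte 0xF1 = 11110001 → 4-byte char #8 = F1 86 81 B3.
Leading byte 0xF1 = 11110001 matches 11110xxx → 4-byte sequence.
Byte 1: 0xF1 = 11110001, payload 001 (3 bits).
Byte 2: 0x86 = 10000110 (10xxxxxx ✓), payload 000110.
Byte 3: 0x81 = 10000001 (10xxxxxx ✓), payload 000001.
Byte 4: 0xB3 = 10110011 (10xxxxxx ✓), payload 110011.
Concatenate: 001000110000001110011 = 0x46073 (21 bits → U+46073).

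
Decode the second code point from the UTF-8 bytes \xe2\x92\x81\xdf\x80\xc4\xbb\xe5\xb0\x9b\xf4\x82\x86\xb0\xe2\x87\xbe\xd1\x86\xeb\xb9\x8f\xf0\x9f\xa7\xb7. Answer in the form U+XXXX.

U+07C0

Offset 0: leading byte 0xE2 = 11100010 → 3-byte char #1 = E2 92 81.
Offset 3: leading byte 0xDF = 11011111 → 2-byte char #2 = DF 80.
Leading byte 0xDF = 11011111 matches 110xxxxx → 2-byte sequence.
Byte 1: 0xDF = 11011111, payload 11111 (5 bits).
Byte 2: 0x80 = 10000000 (10xxxxxx ✓), payload 000000.
Concatenate: 11111000000 = 0x7C0 (11 bits → U+07C0).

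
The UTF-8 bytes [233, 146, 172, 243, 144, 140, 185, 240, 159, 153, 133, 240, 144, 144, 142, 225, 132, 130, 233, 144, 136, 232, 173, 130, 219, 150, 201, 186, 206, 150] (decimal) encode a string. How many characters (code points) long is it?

Byte at offset 0: 0xE9 = 11101001 → 3-byte char (#1). Advance 3.
Byte at offset 3: 0xF3 = 11110011 → 4-byte char (#2). Advance 4.
Byte at offset 7: 0xF0 = 11110000 → 4-byte char (#3). Advance 4.
Byte at offset 11: 0xF0 = 11110000 → 4-byte char (#4). Advance 4.
Byte at offset 15: 0xE1 = 11100001 → 3-byte char (#5). Advance 3.
Byte at offset 18: 0xE9 = 11101001 → 3-byte char (#6). Advance 3.
Byte at offset 21: 0xE8 = 11101000 → 3-byte char (#7). Advance 3.
Byte at offset 24: 0xDB = 11011011 → 2-byte char (#8). Advance 2.
Byte at offset 26: 0xC9 = 11001001 → 2-byte char (#9). Advance 2.
Byte at offset 28: 0xCE = 11001110 → 2-byte char (#10). Advance 2.
Reached end at offset 30 after 10 code points.

10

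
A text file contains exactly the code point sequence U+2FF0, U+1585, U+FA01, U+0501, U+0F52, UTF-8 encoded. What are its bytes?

U+2FF0: 3-byte form → E2 BF B0.
U+1585: 3-byte form → E1 96 85.
U+FA01: 3-byte form → EF A8 81.
U+0501: 2-byte form → D4 81.
U+0F52: 3-byte form → E0 BD 92.
Concatenated (14 bytes): E2 BF B0 E1 96 85 EF A8 81 D4 81 E0 BD 92.

E2 BF B0 E1 96 85 EF A8 81 D4 81 E0 BD 92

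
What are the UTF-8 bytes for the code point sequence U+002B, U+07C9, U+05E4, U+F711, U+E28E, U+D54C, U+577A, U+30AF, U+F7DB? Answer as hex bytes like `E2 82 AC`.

U+002B: 1-byte form → 2B.
U+07C9: 2-byte form → DF 89.
U+05E4: 2-byte form → D7 A4.
U+F711: 3-byte form → EF 9C 91.
U+E28E: 3-byte form → EE 8A 8E.
U+D54C: 3-byte form → ED 95 8C.
U+577A: 3-byte form → E5 9D BA.
U+30AF: 3-byte form → E3 82 AF.
U+F7DB: 3-byte form → EF 9F 9B.
Concatenated (23 bytes): 2B DF 89 D7 A4 EF 9C 91 EE 8A 8E ED 95 8C E5 9D BA E3 82 AF EF 9F 9B.

2B DF 89 D7 A4 EF 9C 91 EE 8A 8E ED 95 8C E5 9D BA E3 82 AF EF 9F 9B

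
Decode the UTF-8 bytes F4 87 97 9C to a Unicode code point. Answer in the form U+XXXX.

Leading byte 0xF4 = 11110100 matches 11110xxx → 4-byte sequence.
Byte 1: 0xF4 = 11110100, payload 100 (3 bits).
Byte 2: 0x87 = 10000111 (10xxxxxx ✓), payload 000111.
Byte 3: 0x97 = 10010111 (10xxxxxx ✓), payload 010111.
Byte 4: 0x9C = 10011100 (10xxxxxx ✓), payload 011100.
Concatenate: 100000111010111011100 = 0x1075DC (21 bits → U+1075DC).

U+1075DC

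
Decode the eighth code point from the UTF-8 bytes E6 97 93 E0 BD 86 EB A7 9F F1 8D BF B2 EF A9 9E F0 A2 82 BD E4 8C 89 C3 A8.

U+00E8

Offset 0: leading byte 0xE6 = 11100110 → 3-byte char #1 = E6 97 93.
Offset 3: leading byte 0xE0 = 11100000 → 3-byte char #2 = E0 BD 86.
Offset 6: leading byte 0xEB = 11101011 → 3-byte char #3 = EB A7 9F.
Offset 9: leading byte 0xF1 = 11110001 → 4-byte char #4 = F1 8D BF B2.
Offset 13: leading byte 0xEF = 11101111 → 3-byte char #5 = EF A9 9E.
Offset 16: leading byte 0xF0 = 11110000 → 4-byte char #6 = F0 A2 82 BD.
Offset 20: leading byte 0xE4 = 11100100 → 3-byte char #7 = E4 8C 89.
Offset 23: leading byte 0xC3 = 11000011 → 2-byte char #8 = C3 A8.
Leading byte 0xC3 = 11000011 matches 110xxxxx → 2-byte sequence.
Byte 1: 0xC3 = 11000011, payload 00011 (5 bits).
Byte 2: 0xA8 = 10101000 (10xxxxxx ✓), payload 101000.
Concatenate: 00011101000 = 0xE8 (11 bits → U+00E8).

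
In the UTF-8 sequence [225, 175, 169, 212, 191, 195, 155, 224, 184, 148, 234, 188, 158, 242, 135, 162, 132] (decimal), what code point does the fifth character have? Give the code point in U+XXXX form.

U+AF1E

Offset 0: leading byte 0xE1 = 11100001 → 3-byte char #1 = E1 AF A9.
Offset 3: leading byte 0xD4 = 11010100 → 2-byte char #2 = D4 BF.
Offset 5: leading byte 0xC3 = 11000011 → 2-byte char #3 = C3 9B.
Offset 7: leading byte 0xE0 = 11100000 → 3-byte char #4 = E0 B8 94.
Offset 10: leading byte 0xEA = 11101010 → 3-byte char #5 = EA BC 9E.
Leading byte 0xEA = 11101010 matches 1110xxxx → 3-byte sequence.
Byte 1: 0xEA = 11101010, payload 1010 (4 bits).
Byte 2: 0xBC = 10111100 (10xxxxxx ✓), payload 111100.
Byte 3: 0x9E = 10011110 (10xxxxxx ✓), payload 011110.
Concatenate: 1010111100011110 = 0xAF1E (16 bits → U+AF1E).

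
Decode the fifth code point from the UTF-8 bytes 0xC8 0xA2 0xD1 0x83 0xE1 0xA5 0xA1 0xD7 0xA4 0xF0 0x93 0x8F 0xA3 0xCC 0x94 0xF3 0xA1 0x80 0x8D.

Offset 0: leading byte 0xC8 = 11001000 → 2-byte char #1 = C8 A2.
Offset 2: leading byte 0xD1 = 11010001 → 2-byte char #2 = D1 83.
Offset 4: leading byte 0xE1 = 11100001 → 3-byte char #3 = E1 A5 A1.
Offset 7: leading byte 0xD7 = 11010111 → 2-byte char #4 = D7 A4.
Offset 9: leading byte 0xF0 = 11110000 → 4-byte char #5 = F0 93 8F A3.
Leading byte 0xF0 = 11110000 matches 11110xxx → 4-byte sequence.
Byte 1: 0xF0 = 11110000, payload 000 (3 bits).
Byte 2: 0x93 = 10010011 (10xxxxxx ✓), payload 010011.
Byte 3: 0x8F = 10001111 (10xxxxxx ✓), payload 001111.
Byte 4: 0xA3 = 10100011 (10xxxxxx ✓), payload 100011.
Concatenate: 000010011001111100011 = 0x133E3 (21 bits → U+133E3).

U+133E3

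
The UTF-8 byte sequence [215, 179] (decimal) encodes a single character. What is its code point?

Leading byte 0xD7 = 11010111 matches 110xxxxx → 2-byte sequence.
Byte 1: 0xD7 = 11010111, payload 10111 (5 bits).
Byte 2: 0xB3 = 10110011 (10xxxxxx ✓), payload 110011.
Concatenate: 10111110011 = 0x5F3 (11 bits → U+05F3).

U+05F3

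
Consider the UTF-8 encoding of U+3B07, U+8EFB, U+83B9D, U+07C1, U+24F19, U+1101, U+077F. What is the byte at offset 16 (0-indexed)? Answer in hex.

0xE1

U+3B07 → 3-byte form E3 AC 87 at offsets 0–2.
U+8EFB → 3-byte form E8 BB BB at offsets 3–5.
U+83B9D → 4-byte form F2 83 AE 9D at offsets 6–9.
U+07C1 → 2-byte form DF 81 at offsets 10–11.
U+24F19 → 4-byte form F0 A4 BC 99 at offsets 12–15.
U+1101 → 3-byte form E1 84 81 at offsets 16–18.
Offset 16 falls in char 6's range; it's byte 1 of E1 84 81 = 0xE1.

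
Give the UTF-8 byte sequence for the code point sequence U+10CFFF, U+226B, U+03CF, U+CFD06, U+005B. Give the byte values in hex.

F4 8C BF BF E2 89 AB CF 8F F3 8F B4 86 5B

U+10CFFF: 4-byte form → F4 8C BF BF.
U+226B: 3-byte form → E2 89 AB.
U+03CF: 2-byte form → CF 8F.
U+CFD06: 4-byte form → F3 8F B4 86.
U+005B: 1-byte form → 5B.
Concatenated (14 bytes): F4 8C BF BF E2 89 AB CF 8F F3 8F B4 86 5B.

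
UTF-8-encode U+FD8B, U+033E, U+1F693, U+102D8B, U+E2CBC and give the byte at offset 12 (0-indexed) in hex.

0x8B

U+FD8B → 3-byte form EF B6 8B at offsets 0–2.
U+033E → 2-byte form CC BE at offsets 3–4.
U+1F693 → 4-byte form F0 9F 9A 93 at offsets 5–8.
U+102D8B → 4-byte form F4 82 B6 8B at offsets 9–12.
Offset 12 falls in char 4's range; it's byte 4 of F4 82 B6 8B = 0x8B.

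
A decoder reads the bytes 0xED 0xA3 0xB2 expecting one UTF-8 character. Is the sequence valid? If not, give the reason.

Structurally a 3-byte sequence; payload = 0xD8F2.
But 0xD8F2 is in U+D800–U+DFFF, the surrogate range. Surrogates are not Unicode scalar values and are forbidden in UTF-8.

invalid (encodes a surrogate (U+D800–U+DFFF))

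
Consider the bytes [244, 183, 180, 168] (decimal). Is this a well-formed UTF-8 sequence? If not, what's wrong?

invalid (encodes a value above U+10FFFF)

Leading byte 0xF4 = 11110100 → 4-byte form.
Payload = 0x137D28, which exceeds U+10FFFF, the maximum Unicode code point. (Leading bytes F5–FF, or F4 followed by ≥ 0x90, are invalid.)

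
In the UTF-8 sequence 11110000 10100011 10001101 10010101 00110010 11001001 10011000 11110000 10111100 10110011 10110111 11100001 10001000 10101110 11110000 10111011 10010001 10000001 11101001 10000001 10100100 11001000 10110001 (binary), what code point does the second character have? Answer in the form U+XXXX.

Offset 0: leading byte 0xF0 = 11110000 → 4-byte char #1 = F0 A3 8D 95.
Offset 4: leading byte 0x32 = 00110010 → 1-byte char #2 = 32.
Leading byte 0x32 = 00110010 matches 0xxxxxxx → 1-byte sequence.
Byte 1: 0x32 = 00110010, payload 0110010 (7 bits).
Concatenate: 0110010 = 0x32 (7 bits → U+0032).

U+0032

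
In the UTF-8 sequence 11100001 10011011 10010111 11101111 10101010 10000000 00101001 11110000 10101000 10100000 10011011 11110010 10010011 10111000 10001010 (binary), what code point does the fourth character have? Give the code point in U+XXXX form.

Offset 0: leading byte 0xE1 = 11100001 → 3-byte char #1 = E1 9B 97.
Offset 3: leading byte 0xEF = 11101111 → 3-byte char #2 = EF AA 80.
Offset 6: leading byte 0x29 = 00101001 → 1-byte char #3 = 29.
Offset 7: leading byte 0xF0 = 11110000 → 4-byte char #4 = F0 A8 A0 9B.
Leading byte 0xF0 = 11110000 matches 11110xxx → 4-byte sequence.
Byte 1: 0xF0 = 11110000, payload 000 (3 bits).
Byte 2: 0xA8 = 10101000 (10xxxxxx ✓), payload 101000.
Byte 3: 0xA0 = 10100000 (10xxxxxx ✓), payload 100000.
Byte 4: 0x9B = 10011011 (10xxxxxx ✓), payload 011011.
Concatenate: 000101000100000011011 = 0x2881B (21 bits → U+2881B).

U+2881B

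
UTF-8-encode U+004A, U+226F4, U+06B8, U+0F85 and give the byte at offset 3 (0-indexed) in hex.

0x9B

U+004A → 1-byte form 4A at offsets 0–0.
U+226F4 → 4-byte form F0 A2 9B B4 at offsets 1–4.
Offset 3 falls in char 2's range; it's byte 3 of F0 A2 9B B4 = 0x9B.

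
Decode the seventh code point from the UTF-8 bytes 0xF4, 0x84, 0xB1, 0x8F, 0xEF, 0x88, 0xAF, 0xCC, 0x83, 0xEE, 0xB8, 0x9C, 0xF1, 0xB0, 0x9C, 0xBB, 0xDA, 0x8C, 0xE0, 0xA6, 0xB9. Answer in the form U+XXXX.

Offset 0: leading byte 0xF4 = 11110100 → 4-byte char #1 = F4 84 B1 8F.
Offset 4: leading byte 0xEF = 11101111 → 3-byte char #2 = EF 88 AF.
Offset 7: leading byte 0xCC = 11001100 → 2-byte char #3 = CC 83.
Offset 9: leading byte 0xEE = 11101110 → 3-byte char #4 = EE B8 9C.
Offset 12: leading byte 0xF1 = 11110001 → 4-byte char #5 = F1 B0 9C BB.
Offset 16: leading byte 0xDA = 11011010 → 2-byte char #6 = DA 8C.
Offset 18: leading byte 0xE0 = 11100000 → 3-byte char #7 = E0 A6 B9.
Leading byte 0xE0 = 11100000 matches 1110xxxx → 3-byte sequence.
Byte 1: 0xE0 = 11100000, payload 0000 (4 bits).
Byte 2: 0xA6 = 10100110 (10xxxxxx ✓), payload 100110.
Byte 3: 0xB9 = 10111001 (10xxxxxx ✓), payload 111001.
Concatenate: 0000100110111001 = 0x9B9 (16 bits → U+09B9).

U+09B9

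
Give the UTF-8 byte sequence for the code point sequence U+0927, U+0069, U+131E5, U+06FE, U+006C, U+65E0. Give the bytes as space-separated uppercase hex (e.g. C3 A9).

U+0927: 3-byte form → E0 A4 A7.
U+0069: 1-byte form → 69.
U+131E5: 4-byte form → F0 93 87 A5.
U+06FE: 2-byte form → DB BE.
U+006C: 1-byte form → 6C.
U+65E0: 3-byte form → E6 97 A0.
Concatenated (14 bytes): E0 A4 A7 69 F0 93 87 A5 DB BE 6C E6 97 A0.

E0 A4 A7 69 F0 93 87 A5 DB BE 6C E6 97 A0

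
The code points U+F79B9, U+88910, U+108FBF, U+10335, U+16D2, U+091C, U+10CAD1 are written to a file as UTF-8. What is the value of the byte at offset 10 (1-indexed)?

0x88

1-indexed offset 10 is 0-indexed offset 9.
U+F79B9 → 4-byte form F3 B7 A6 B9 at offsets 0–3.
U+88910 → 4-byte form F2 88 A4 90 at offsets 4–7.
U+108FBF → 4-byte form F4 88 BE BF at offsets 8–11.
Offset 9 falls in char 3's range; it's byte 2 of F4 88 BE BF = 0x88.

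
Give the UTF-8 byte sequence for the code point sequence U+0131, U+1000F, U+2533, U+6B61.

C4 B1 F0 90 80 8F E2 94 B3 E6 AD A1

U+0131: 2-byte form → C4 B1.
U+1000F: 4-byte form → F0 90 80 8F.
U+2533: 3-byte form → E2 94 B3.
U+6B61: 3-byte form → E6 AD A1.
Concatenated (12 bytes): C4 B1 F0 90 80 8F E2 94 B3 E6 AD A1.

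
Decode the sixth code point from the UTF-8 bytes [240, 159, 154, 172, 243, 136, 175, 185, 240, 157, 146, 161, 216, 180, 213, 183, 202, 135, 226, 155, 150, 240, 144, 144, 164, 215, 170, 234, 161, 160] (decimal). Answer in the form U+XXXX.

Offset 0: leading byte 0xF0 = 11110000 → 4-byte char #1 = F0 9F 9A AC.
Offset 4: leading byte 0xF3 = 11110011 → 4-byte char #2 = F3 88 AF B9.
Offset 8: leading byte 0xF0 = 11110000 → 4-byte char #3 = F0 9D 92 A1.
Offset 12: leading byte 0xD8 = 11011000 → 2-byte char #4 = D8 B4.
Offset 14: leading byte 0xD5 = 11010101 → 2-byte char #5 = D5 B7.
Offset 16: leading byte 0xCA = 11001010 → 2-byte char #6 = CA 87.
Leading byte 0xCA = 11001010 matches 110xxxxx → 2-byte sequence.
Byte 1: 0xCA = 11001010, payload 01010 (5 bits).
Byte 2: 0x87 = 10000111 (10xxxxxx ✓), payload 000111.
Concatenate: 01010000111 = 0x287 (11 bits → U+0287).

U+0287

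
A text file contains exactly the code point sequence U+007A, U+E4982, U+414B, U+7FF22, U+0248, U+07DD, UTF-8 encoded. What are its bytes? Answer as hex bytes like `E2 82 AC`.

7A F3 A4 A6 82 E4 85 8B F1 BF BC A2 C9 88 DF 9D

U+007A: 1-byte form → 7A.
U+E4982: 4-byte form → F3 A4 A6 82.
U+414B: 3-byte form → E4 85 8B.
U+7FF22: 4-byte form → F1 BF BC A2.
U+0248: 2-byte form → C9 88.
U+07DD: 2-byte form → DF 9D.
Concatenated (16 bytes): 7A F3 A4 A6 82 E4 85 8B F1 BF BC A2 C9 88 DF 9D.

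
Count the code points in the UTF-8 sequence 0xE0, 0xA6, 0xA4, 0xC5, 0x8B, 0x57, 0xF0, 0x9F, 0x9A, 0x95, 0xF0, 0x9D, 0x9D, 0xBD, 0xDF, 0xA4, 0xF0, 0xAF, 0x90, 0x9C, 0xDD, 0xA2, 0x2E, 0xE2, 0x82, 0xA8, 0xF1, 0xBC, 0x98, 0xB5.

11

Byte at offset 0: 0xE0 = 11100000 → 3-byte char (#1). Advance 3.
Byte at offset 3: 0xC5 = 11000101 → 2-byte char (#2). Advance 2.
Byte at offset 5: 0x57 = 01010111 → 1-byte char (#3). Advance 1.
Byte at offset 6: 0xF0 = 11110000 → 4-byte char (#4). Advance 4.
Byte at offset 10: 0xF0 = 11110000 → 4-byte char (#5). Advance 4.
Byte at offset 14: 0xDF = 11011111 → 2-byte char (#6). Advance 2.
Byte at offset 16: 0xF0 = 11110000 → 4-byte char (#7). Advance 4.
Byte at offset 20: 0xDD = 11011101 → 2-byte char (#8). Advance 2.
Byte at offset 22: 0x2E = 00101110 → 1-byte char (#9). Advance 1.
Byte at offset 23: 0xE2 = 11100010 → 3-byte char (#10). Advance 3.
Byte at offset 26: 0xF1 = 11110001 → 4-byte char (#11). Advance 4.
Reached end at offset 30 after 11 code points.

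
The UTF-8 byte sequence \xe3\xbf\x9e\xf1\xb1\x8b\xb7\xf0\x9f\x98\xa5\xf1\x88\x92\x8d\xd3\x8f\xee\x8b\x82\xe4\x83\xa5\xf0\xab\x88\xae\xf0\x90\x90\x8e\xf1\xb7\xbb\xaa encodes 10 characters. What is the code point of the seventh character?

Offset 0: leading byte 0xE3 = 11100011 → 3-byte char #1 = E3 BF 9E.
Offset 3: leading byte 0xF1 = 11110001 → 4-byte char #2 = F1 B1 8B B7.
Offset 7: leading byte 0xF0 = 11110000 → 4-byte char #3 = F0 9F 98 A5.
Offset 11: leading byte 0xF1 = 11110001 → 4-byte char #4 = F1 88 92 8D.
Offset 15: leading byte 0xD3 = 11010011 → 2-byte char #5 = D3 8F.
Offset 17: leading byte 0xEE = 11101110 → 3-byte char #6 = EE 8B 82.
Offset 20: leading byte 0xE4 = 11100100 → 3-byte char #7 = E4 83 A5.
Leading byte 0xE4 = 11100100 matches 1110xxxx → 3-byte sequence.
Byte 1: 0xE4 = 11100100, payload 0100 (4 bits).
Byte 2: 0x83 = 10000011 (10xxxxxx ✓), payload 000011.
Byte 3: 0xA5 = 10100101 (10xxxxxx ✓), payload 100101.
Concatenate: 0100000011100101 = 0x40E5 (16 bits → U+40E5).

U+40E5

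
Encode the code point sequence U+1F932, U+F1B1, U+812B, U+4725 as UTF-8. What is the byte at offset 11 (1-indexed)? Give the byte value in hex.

1-indexed offset 11 is 0-indexed offset 10.
U+1F932 → 4-byte form F0 9F A4 B2 at offsets 0–3.
U+F1B1 → 3-byte form EF 86 B1 at offsets 4–6.
U+812B → 3-byte form E8 84 AB at offsets 7–9.
U+4725 → 3-byte form E4 9C A5 at offsets 10–12.
Offset 10 falls in char 4's range; it's byte 1 of E4 9C A5 = 0xE4.

0xE4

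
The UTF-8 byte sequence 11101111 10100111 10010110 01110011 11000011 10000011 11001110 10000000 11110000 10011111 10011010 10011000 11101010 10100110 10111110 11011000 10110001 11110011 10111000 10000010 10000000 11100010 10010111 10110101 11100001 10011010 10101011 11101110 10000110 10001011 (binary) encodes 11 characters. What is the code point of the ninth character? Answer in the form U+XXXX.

U+25F5

Offset 0: leading byte 0xEF = 11101111 → 3-byte char #1 = EF A7 96.
Offset 3: leading byte 0x73 = 01110011 → 1-byte char #2 = 73.
Offset 4: leading byte 0xC3 = 11000011 → 2-byte char #3 = C3 83.
Offset 6: leading byte 0xCE = 11001110 → 2-byte char #4 = CE 80.
Offset 8: leading byte 0xF0 = 11110000 → 4-byte char #5 = F0 9F 9A 98.
Offset 12: leading byte 0xEA = 11101010 → 3-byte char #6 = EA A6 BE.
Offset 15: leading byte 0xD8 = 11011000 → 2-byte char #7 = D8 B1.
Offset 17: leading byte 0xF3 = 11110011 → 4-byte char #8 = F3 B8 82 80.
Offset 21: leading byte 0xE2 = 11100010 → 3-byte char #9 = E2 97 B5.
Leading byte 0xE2 = 11100010 matches 1110xxxx → 3-byte sequence.
Byte 1: 0xE2 = 11100010, payload 0010 (4 bits).
Byte 2: 0x97 = 10010111 (10xxxxxx ✓), payload 010111.
Byte 3: 0xB5 = 10110101 (10xxxxxx ✓), payload 110101.
Concatenate: 0010010111110101 = 0x25F5 (16 bits → U+25F5).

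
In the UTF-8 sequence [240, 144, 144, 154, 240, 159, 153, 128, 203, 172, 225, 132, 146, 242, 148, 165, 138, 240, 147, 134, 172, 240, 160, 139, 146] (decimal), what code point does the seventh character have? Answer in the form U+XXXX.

Offset 0: leading byte 0xF0 = 11110000 → 4-byte char #1 = F0 90 90 9A.
Offset 4: leading byte 0xF0 = 11110000 → 4-byte char #2 = F0 9F 99 80.
Offset 8: leading byte 0xCB = 11001011 → 2-byte char #3 = CB AC.
Offset 10: leading byte 0xE1 = 11100001 → 3-byte char #4 = E1 84 92.
Offset 13: leading byte 0xF2 = 11110010 → 4-byte char #5 = F2 94 A5 8A.
Offset 17: leading byte 0xF0 = 11110000 → 4-byte char #6 = F0 93 86 AC.
Offset 21: leading byte 0xF0 = 11110000 → 4-byte char #7 = F0 A0 8B 92.
Leading byte 0xF0 = 11110000 matches 11110xxx → 4-byte sequence.
Byte 1: 0xF0 = 11110000, payload 000 (3 bits).
Byte 2: 0xA0 = 10100000 (10xxxxxx ✓), payload 100000.
Byte 3: 0x8B = 10001011 (10xxxxxx ✓), payload 001011.
Byte 4: 0x92 = 10010010 (10xxxxxx ✓), payload 010010.
Concatenate: 000100000001011010010 = 0x202D2 (21 bits → U+202D2).

U+202D2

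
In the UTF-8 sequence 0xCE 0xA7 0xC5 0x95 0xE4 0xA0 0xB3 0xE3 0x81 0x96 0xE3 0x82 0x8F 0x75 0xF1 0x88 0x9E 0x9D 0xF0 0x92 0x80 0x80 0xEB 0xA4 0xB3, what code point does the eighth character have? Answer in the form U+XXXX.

U+12000

Offset 0: leading byte 0xCE = 11001110 → 2-byte char #1 = CE A7.
Offset 2: leading byte 0xC5 = 11000101 → 2-byte char #2 = C5 95.
Offset 4: leading byte 0xE4 = 11100100 → 3-byte char #3 = E4 A0 B3.
Offset 7: leading byte 0xE3 = 11100011 → 3-byte char #4 = E3 81 96.
Offset 10: leading byte 0xE3 = 11100011 → 3-byte char #5 = E3 82 8F.
Offset 13: leading byte 0x75 = 01110101 → 1-byte char #6 = 75.
Offset 14: leading byte 0xF1 = 11110001 → 4-byte char #7 = F1 88 9E 9D.
Offset 18: leading byte 0xF0 = 11110000 → 4-byte char #8 = F0 92 80 80.
Leading byte 0xF0 = 11110000 matches 11110xxx → 4-byte sequence.
Byte 1: 0xF0 = 11110000, payload 000 (3 bits).
Byte 2: 0x92 = 10010010 (10xxxxxx ✓), payload 010010.
Byte 3: 0x80 = 10000000 (10xxxxxx ✓), payload 000000.
Byte 4: 0x80 = 10000000 (10xxxxxx ✓), payload 000000.
Concatenate: 000010010000000000000 = 0x12000 (21 bits → U+12000).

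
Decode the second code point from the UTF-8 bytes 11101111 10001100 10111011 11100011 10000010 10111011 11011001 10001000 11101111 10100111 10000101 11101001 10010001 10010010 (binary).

Offset 0: leading byte 0xEF = 11101111 → 3-byte char #1 = EF 8C BB.
Offset 3: leading byte 0xE3 = 11100011 → 3-byte char #2 = E3 82 BB.
Leading byte 0xE3 = 11100011 matches 1110xxxx → 3-byte sequence.
Byte 1: 0xE3 = 11100011, payload 0011 (4 bits).
Byte 2: 0x82 = 10000010 (10xxxxxx ✓), payload 000010.
Byte 3: 0xBB = 10111011 (10xxxxxx ✓), payload 111011.
Concatenate: 0011000010111011 = 0x30BB (16 bits → U+30BB).

U+30BB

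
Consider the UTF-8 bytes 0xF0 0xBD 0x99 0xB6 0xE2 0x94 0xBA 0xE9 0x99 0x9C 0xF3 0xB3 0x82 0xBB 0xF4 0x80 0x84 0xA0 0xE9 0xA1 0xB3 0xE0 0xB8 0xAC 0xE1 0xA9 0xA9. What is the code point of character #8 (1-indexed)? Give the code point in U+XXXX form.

U+1A69

Offset 0: leading byte 0xF0 = 11110000 → 4-byte char #1 = F0 BD 99 B6.
Offset 4: leading byte 0xE2 = 11100010 → 3-byte char #2 = E2 94 BA.
Offset 7: leading byte 0xE9 = 11101001 → 3-byte char #3 = E9 99 9C.
Offset 10: leading byte 0xF3 = 11110011 → 4-byte char #4 = F3 B3 82 BB.
Offset 14: leading byte 0xF4 = 11110100 → 4-byte char #5 = F4 80 84 A0.
Offset 18: leading byte 0xE9 = 11101001 → 3-byte char #6 = E9 A1 B3.
Offset 21: leading byte 0xE0 = 11100000 → 3-byte char #7 = E0 B8 AC.
Offset 24: leading byte 0xE1 = 11100001 → 3-byte char #8 = E1 A9 A9.
Leading byte 0xE1 = 11100001 matches 1110xxxx → 3-byte sequence.
Byte 1: 0xE1 = 11100001, payload 0001 (4 bits).
Byte 2: 0xA9 = 10101001 (10xxxxxx ✓), payload 101001.
Byte 3: 0xA9 = 10101001 (10xxxxxx ✓), payload 101001.
Concatenate: 0001101001101001 = 0x1A69 (16 bits → U+1A69).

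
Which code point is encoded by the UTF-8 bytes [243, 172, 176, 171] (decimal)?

U+ECC2B

Leading byte 0xF3 = 11110011 matches 11110xxx → 4-byte sequence.
Byte 1: 0xF3 = 11110011, payload 011 (3 bits).
Byte 2: 0xAC = 10101100 (10xxxxxx ✓), payload 101100.
Byte 3: 0xB0 = 10110000 (10xxxxxx ✓), payload 110000.
Byte 4: 0xAB = 10101011 (10xxxxxx ✓), payload 101011.
Concatenate: 011101100110000101011 = 0xECC2B (21 bits → U+ECC2B).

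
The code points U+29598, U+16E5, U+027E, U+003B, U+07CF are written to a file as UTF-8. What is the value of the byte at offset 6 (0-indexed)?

U+29598 → 4-byte form F0 A9 96 98 at offsets 0–3.
U+16E5 → 3-byte form E1 9B A5 at offsets 4–6.
Offset 6 falls in char 2's range; it's byte 3 of E1 9B A5 = 0xA5.

0xA5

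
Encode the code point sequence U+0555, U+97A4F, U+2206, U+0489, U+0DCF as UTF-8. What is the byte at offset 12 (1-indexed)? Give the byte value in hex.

1-indexed offset 12 is 0-indexed offset 11.
U+0555 → 2-byte form D5 95 at offsets 0–1.
U+97A4F → 4-byte form F2 97 A9 8F at offsets 2–5.
U+2206 → 3-byte form E2 88 86 at offsets 6–8.
U+0489 → 2-byte form D2 89 at offsets 9–10.
U+0DCF → 3-byte form E0 B7 8F at offsets 11–13.
Offset 11 falls in char 5's range; it's byte 1 of E0 B7 8F = 0xE0.

0xE0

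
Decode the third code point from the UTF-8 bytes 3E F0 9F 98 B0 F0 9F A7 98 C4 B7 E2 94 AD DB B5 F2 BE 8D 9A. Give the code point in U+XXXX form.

U+1F9D8

Offset 0: leading byte 0x3E = 00111110 → 1-byte char #1 = 3E.
Offset 1: leading byte 0xF0 = 11110000 → 4-byte char #2 = F0 9F 98 B0.
Offset 5: leading byte 0xF0 = 11110000 → 4-byte char #3 = F0 9F A7 98.
Leading byte 0xF0 = 11110000 matches 11110xxx → 4-byte sequence.
Byte 1: 0xF0 = 11110000, payload 000 (3 bits).
Byte 2: 0x9F = 10011111 (10xxxxxx ✓), payload 011111.
Byte 3: 0xA7 = 10100111 (10xxxxxx ✓), payload 100111.
Byte 4: 0x98 = 10011000 (10xxxxxx ✓), payload 011000.
Concatenate: 000011111100111011000 = 0x1F9D8 (21 bits → U+1F9D8).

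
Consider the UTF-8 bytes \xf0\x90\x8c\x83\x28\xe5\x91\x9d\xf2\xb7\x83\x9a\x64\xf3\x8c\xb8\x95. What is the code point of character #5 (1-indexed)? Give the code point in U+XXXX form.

U+0064

Offset 0: leading byte 0xF0 = 11110000 → 4-byte char #1 = F0 90 8C 83.
Offset 4: leading byte 0x28 = 00101000 → 1-byte char #2 = 28.
Offset 5: leading byte 0xE5 = 11100101 → 3-byte char #3 = E5 91 9D.
Offset 8: leading byte 0xF2 = 11110010 → 4-byte char #4 = F2 B7 83 9A.
Offset 12: leading byte 0x64 = 01100100 → 1-byte char #5 = 64.
Leading byte 0x64 = 01100100 matches 0xxxxxxx → 1-byte sequence.
Byte 1: 0x64 = 01100100, payload 1100100 (7 bits).
Concatenate: 1100100 = 0x64 (7 bits → U+0064).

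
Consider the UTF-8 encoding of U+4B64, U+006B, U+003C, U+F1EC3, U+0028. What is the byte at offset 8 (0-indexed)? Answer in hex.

U+4B64 → 3-byte form E4 AD A4 at offsets 0–2.
U+006B → 1-byte form 6B at offsets 3–3.
U+003C → 1-byte form 3C at offsets 4–4.
U+F1EC3 → 4-byte form F3 B1 BB 83 at offsets 5–8.
Offset 8 falls in char 4's range; it's byte 4 of F3 B1 BB 83 = 0x83.

0x83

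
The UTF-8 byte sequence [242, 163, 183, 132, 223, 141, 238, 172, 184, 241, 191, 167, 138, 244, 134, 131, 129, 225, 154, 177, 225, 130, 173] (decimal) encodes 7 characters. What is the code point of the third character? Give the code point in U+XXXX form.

U+EB38

Offset 0: leading byte 0xF2 = 11110010 → 4-byte char #1 = F2 A3 B7 84.
Offset 4: leading byte 0xDF = 11011111 → 2-byte char #2 = DF 8D.
Offset 6: leading byte 0xEE = 11101110 → 3-byte char #3 = EE AC B8.
Leading byte 0xEE = 11101110 matches 1110xxxx → 3-byte sequence.
Byte 1: 0xEE = 11101110, payload 1110 (4 bits).
Byte 2: 0xAC = 10101100 (10xxxxxx ✓), payload 101100.
Byte 3: 0xB8 = 10111000 (10xxxxxx ✓), payload 111000.
Concatenate: 1110101100111000 = 0xEB38 (16 bits → U+EB38).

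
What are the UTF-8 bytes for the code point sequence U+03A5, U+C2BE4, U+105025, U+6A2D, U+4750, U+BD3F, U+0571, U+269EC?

U+03A5: 2-byte form → CE A5.
U+C2BE4: 4-byte form → F3 82 AF A4.
U+105025: 4-byte form → F4 85 80 A5.
U+6A2D: 3-byte form → E6 A8 AD.
U+4750: 3-byte form → E4 9D 90.
U+BD3F: 3-byte form → EB B4 BF.
U+0571: 2-byte form → D5 B1.
U+269EC: 4-byte form → F0 A6 A7 AC.
Concatenated (25 bytes): CE A5 F3 82 AF A4 F4 85 80 A5 E6 A8 AD E4 9D 90 EB B4 BF D5 B1 F0 A6 A7 AC.

CE A5 F3 82 AF A4 F4 85 80 A5 E6 A8 AD E4 9D 90 EB B4 BF D5 B1 F0 A6 A7 AC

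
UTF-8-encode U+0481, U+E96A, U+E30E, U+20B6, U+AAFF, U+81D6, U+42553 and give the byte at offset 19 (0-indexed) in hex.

0x95

U+0481 → 2-byte form D2 81 at offsets 0–1.
U+E96A → 3-byte form EE A5 AA at offsets 2–4.
U+E30E → 3-byte form EE 8C 8E at offsets 5–7.
U+20B6 → 3-byte form E2 82 B6 at offsets 8–10.
U+AAFF → 3-byte form EA AB BF at offsets 11–13.
U+81D6 → 3-byte form E8 87 96 at offsets 14–16.
U+42553 → 4-byte form F1 82 95 93 at offsets 17–20.
Offset 19 falls in char 7's range; it's byte 3 of F1 82 95 93 = 0x95.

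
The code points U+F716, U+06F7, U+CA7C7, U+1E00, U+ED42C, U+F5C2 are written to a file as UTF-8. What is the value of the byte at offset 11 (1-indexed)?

0xB8

1-indexed offset 11 is 0-indexed offset 10.
U+F716 → 3-byte form EF 9C 96 at offsets 0–2.
U+06F7 → 2-byte form DB B7 at offsets 3–4.
U+CA7C7 → 4-byte form F3 8A 9F 87 at offsets 5–8.
U+1E00 → 3-byte form E1 B8 80 at offsets 9–11.
Offset 10 falls in char 4's range; it's byte 2 of E1 B8 80 = 0xB8.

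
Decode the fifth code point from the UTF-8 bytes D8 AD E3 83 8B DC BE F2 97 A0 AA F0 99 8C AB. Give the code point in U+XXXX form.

Offset 0: leading byte 0xD8 = 11011000 → 2-byte char #1 = D8 AD.
Offset 2: leading byte 0xE3 = 11100011 → 3-byte char #2 = E3 83 8B.
Offset 5: leading byte 0xDC = 11011100 → 2-byte char #3 = DC BE.
Offset 7: leading byte 0xF2 = 11110010 → 4-byte char #4 = F2 97 A0 AA.
Offset 11: leading byte 0xF0 = 11110000 → 4-byte char #5 = F0 99 8C AB.
Leading byte 0xF0 = 11110000 matches 11110xxx → 4-byte sequence.
Byte 1: 0xF0 = 11110000, payload 000 (3 bits).
Byte 2: 0x99 = 10011001 (10xxxxxx ✓), payload 011001.
Byte 3: 0x8C = 10001100 (10xxxxxx ✓), payload 001100.
Byte 4: 0xAB = 10101011 (10xxxxxx ✓), payload 101011.
Concatenate: 000011001001100101011 = 0x1932B (21 bits → U+1932B).

U+1932B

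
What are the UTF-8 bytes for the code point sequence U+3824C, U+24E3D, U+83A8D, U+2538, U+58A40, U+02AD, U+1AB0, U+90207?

F0 B8 89 8C F0 A4 B8 BD F2 83 AA 8D E2 94 B8 F1 98 A9 80 CA AD E1 AA B0 F2 90 88 87

U+3824C: 4-byte form → F0 B8 89 8C.
U+24E3D: 4-byte form → F0 A4 B8 BD.
U+83A8D: 4-byte form → F2 83 AA 8D.
U+2538: 3-byte form → E2 94 B8.
U+58A40: 4-byte form → F1 98 A9 80.
U+02AD: 2-byte form → CA AD.
U+1AB0: 3-byte form → E1 AA B0.
U+90207: 4-byte form → F2 90 88 87.
Concatenated (28 bytes): F0 B8 89 8C F0 A4 B8 BD F2 83 AA 8D E2 94 B8 F1 98 A9 80 CA AD E1 AA B0 F2 90 88 87.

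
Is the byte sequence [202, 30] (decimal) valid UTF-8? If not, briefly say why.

invalid (non-continuation byte where continuation expected)

Leading byte 0xCA = 11001010 → 2-byte form.
Byte 2 is 0x1E = 00011110, which is not 10xxxxxx — expected a continuation byte.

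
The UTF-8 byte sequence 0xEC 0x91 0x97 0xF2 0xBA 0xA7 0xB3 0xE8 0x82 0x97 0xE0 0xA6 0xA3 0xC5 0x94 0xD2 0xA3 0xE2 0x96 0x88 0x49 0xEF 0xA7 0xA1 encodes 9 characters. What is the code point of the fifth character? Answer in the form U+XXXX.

Offset 0: leading byte 0xEC = 11101100 → 3-byte char #1 = EC 91 97.
Offset 3: leading byte 0xF2 = 11110010 → 4-byte char #2 = F2 BA A7 B3.
Offset 7: leading byte 0xE8 = 11101000 → 3-byte char #3 = E8 82 97.
Offset 10: leading byte 0xE0 = 11100000 → 3-byte char #4 = E0 A6 A3.
Offset 13: leading byte 0xC5 = 11000101 → 2-byte char #5 = C5 94.
Leading byte 0xC5 = 11000101 matches 110xxxxx → 2-byte sequence.
Byte 1: 0xC5 = 11000101, payload 00101 (5 bits).
Byte 2: 0x94 = 10010100 (10xxxxxx ✓), payload 010100.
Concatenate: 00101010100 = 0x154 (11 bits → U+0154).

U+0154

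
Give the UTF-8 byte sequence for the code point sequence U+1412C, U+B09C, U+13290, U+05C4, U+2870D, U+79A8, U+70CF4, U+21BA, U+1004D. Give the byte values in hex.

F0 94 84 AC EB 82 9C F0 93 8A 90 D7 84 F0 A8 9C 8D E7 A6 A8 F1 B0 B3 B4 E2 86 BA F0 90 81 8D

U+1412C: 4-byte form → F0 94 84 AC.
U+B09C: 3-byte form → EB 82 9C.
U+13290: 4-byte form → F0 93 8A 90.
U+05C4: 2-byte form → D7 84.
U+2870D: 4-byte form → F0 A8 9C 8D.
U+79A8: 3-byte form → E7 A6 A8.
U+70CF4: 4-byte form → F1 B0 B3 B4.
U+21BA: 3-byte form → E2 86 BA.
U+1004D: 4-byte form → F0 90 81 8D.
Concatenated (31 bytes): F0 94 84 AC EB 82 9C F0 93 8A 90 D7 84 F0 A8 9C 8D E7 A6 A8 F1 B0 B3 B4 E2 86 BA F0 90 81 8D.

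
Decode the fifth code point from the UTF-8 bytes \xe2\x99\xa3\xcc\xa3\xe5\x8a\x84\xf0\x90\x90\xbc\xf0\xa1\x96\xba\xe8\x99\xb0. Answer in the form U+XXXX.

U+215BA

Offset 0: leading byte 0xE2 = 11100010 → 3-byte char #1 = E2 99 A3.
Offset 3: leading byte 0xCC = 11001100 → 2-byte char #2 = CC A3.
Offset 5: leading byte 0xE5 = 11100101 → 3-byte char #3 = E5 8A 84.
Offset 8: leading byte 0xF0 = 11110000 → 4-byte char #4 = F0 90 90 BC.
Offset 12: leading byte 0xF0 = 11110000 → 4-byte char #5 = F0 A1 96 BA.
Leading byte 0xF0 = 11110000 matches 11110xxx → 4-byte sequence.
Byte 1: 0xF0 = 11110000, payload 000 (3 bits).
Byte 2: 0xA1 = 10100001 (10xxxxxx ✓), payload 100001.
Byte 3: 0x96 = 10010110 (10xxxxxx ✓), payload 010110.
Byte 4: 0xBA = 10111010 (10xxxxxx ✓), payload 111010.
Concatenate: 000100001010110111010 = 0x215BA (21 bits → U+215BA).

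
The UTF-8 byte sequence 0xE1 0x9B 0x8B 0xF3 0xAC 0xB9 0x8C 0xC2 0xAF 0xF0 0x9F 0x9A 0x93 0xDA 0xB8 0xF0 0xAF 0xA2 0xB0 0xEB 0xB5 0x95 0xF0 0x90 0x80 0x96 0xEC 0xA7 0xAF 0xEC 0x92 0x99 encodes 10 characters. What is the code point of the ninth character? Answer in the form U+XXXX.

U+C9EF

Offset 0: leading byte 0xE1 = 11100001 → 3-byte char #1 = E1 9B 8B.
Offset 3: leading byte 0xF3 = 11110011 → 4-byte char #2 = F3 AC B9 8C.
Offset 7: leading byte 0xC2 = 11000010 → 2-byte char #3 = C2 AF.
Offset 9: leading byte 0xF0 = 11110000 → 4-byte char #4 = F0 9F 9A 93.
Offset 13: leading byte 0xDA = 11011010 → 2-byte char #5 = DA B8.
Offset 15: leading byte 0xF0 = 11110000 → 4-byte char #6 = F0 AF A2 B0.
Offset 19: leading byte 0xEB = 11101011 → 3-byte char #7 = EB B5 95.
Offset 22: leading byte 0xF0 = 11110000 → 4-byte char #8 = F0 90 80 96.
Offset 26: leading byte 0xEC = 11101100 → 3-byte char #9 = EC A7 AF.
Leading byte 0xEC = 11101100 matches 1110xxxx → 3-byte sequence.
Byte 1: 0xEC = 11101100, payload 1100 (4 bits).
Byte 2: 0xA7 = 10100111 (10xxxxxx ✓), payload 100111.
Byte 3: 0xAF = 10101111 (10xxxxxx ✓), payload 101111.
Concatenate: 1100100111101111 = 0xC9EF (16 bits → U+C9EF).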